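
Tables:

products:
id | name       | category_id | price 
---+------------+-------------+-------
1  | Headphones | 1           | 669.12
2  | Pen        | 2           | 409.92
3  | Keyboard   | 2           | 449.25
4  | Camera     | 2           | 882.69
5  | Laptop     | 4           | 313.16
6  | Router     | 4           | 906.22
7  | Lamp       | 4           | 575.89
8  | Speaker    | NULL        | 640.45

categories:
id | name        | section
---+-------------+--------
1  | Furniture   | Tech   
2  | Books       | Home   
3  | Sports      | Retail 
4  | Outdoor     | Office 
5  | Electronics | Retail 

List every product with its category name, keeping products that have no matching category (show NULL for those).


LEFT JOIN keeps every row from products (the left table); where category_id has no match in categories, the category columns become NULL. Walk through each product:
  - product 1 (Headphones): category_id=1 -> matches Furniture
  - product 2 (Pen): category_id=2 -> matches Books
  - product 3 (Keyboard): category_id=2 -> matches Books
  - product 4 (Camera): category_id=2 -> matches Books
  - product 5 (Laptop): category_id=4 -> matches Outdoor
  - product 6 (Router): category_id=4 -> matches Outdoor
  - product 7 (Lamp): category_id=4 -> matches Outdoor
  - product 8 (Speaker): category_id=NULL, no match -> kept with NULL
All 8 rows appear; 1 has NULL category.

SQL:
SELECT a.name, b.name AS category
FROM products a
LEFT JOIN categories b ON a.category_id = b.id

Result:
name       | category 
-----------+----------
Headphones | Furniture
Pen        | Books    
Keyboard   | Books    
Camera     | Books    
Laptop     | Outdoor  
Router     | Outdoor  
Lamp       | Outdoor  
Speaker    | NULL     


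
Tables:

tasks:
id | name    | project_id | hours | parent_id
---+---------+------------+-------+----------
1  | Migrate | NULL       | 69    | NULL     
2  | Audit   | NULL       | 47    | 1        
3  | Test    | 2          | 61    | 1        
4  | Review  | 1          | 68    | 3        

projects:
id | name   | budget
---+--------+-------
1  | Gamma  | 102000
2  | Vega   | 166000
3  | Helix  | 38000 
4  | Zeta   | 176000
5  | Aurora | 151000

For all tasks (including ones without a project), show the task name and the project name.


LEFT JOIN keeps every row from tasks (the left table); where project_id has no match in projects, the project columns become NULL. Walk through each task:
  - task 1 (Migrate): project_id=NULL, no match -> kept with NULL
  - task 2 (Audit): project_id=NULL, no match -> kept with NULL
  - task 3 (Test): project_id=2 -> matches Vega
  - task 4 (Review): project_id=1 -> matches Gamma
All 4 rows appear; 2 have NULL project.

SQL:
SELECT a.name, b.name AS project
FROM tasks a
LEFT JOIN projects b ON a.project_id = b.id

Result:
name    | project
--------+--------
Migrate | NULL   
Audit   | NULL   
Test    | Vega   
Review  | Gamma  


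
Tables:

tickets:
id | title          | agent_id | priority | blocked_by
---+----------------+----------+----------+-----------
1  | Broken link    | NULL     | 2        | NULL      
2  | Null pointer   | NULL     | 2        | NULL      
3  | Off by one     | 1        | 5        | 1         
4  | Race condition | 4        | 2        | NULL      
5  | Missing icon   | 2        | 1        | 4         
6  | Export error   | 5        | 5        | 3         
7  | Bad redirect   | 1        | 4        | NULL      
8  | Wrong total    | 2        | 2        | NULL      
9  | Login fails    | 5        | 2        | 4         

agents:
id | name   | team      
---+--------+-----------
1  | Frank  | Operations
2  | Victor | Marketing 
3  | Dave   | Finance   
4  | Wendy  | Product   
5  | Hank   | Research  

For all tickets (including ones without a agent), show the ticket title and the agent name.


LEFT JOIN keeps every row from tickets (the left table); where agent_id has no match in agents, the agent columns become NULL. Walk through each ticket:
  - ticket 1 (Broken link): agent_id=NULL, no match -> kept with NULL
  - ticket 2 (Null pointer): agent_id=NULL, no match -> kept with NULL
  - ticket 3 (Off by one): agent_id=1 -> matches Frank
  - ticket 4 (Race condition): agent_id=4 -> matches Wendy
  - ticket 5 (Missing icon): agent_id=2 -> matches Victor
  - ticket 6 (Export error): agent_id=5 -> matches Hank
  - ticket 7 (Bad redirect): agent_id=1 -> matches Frank
  - ticket 8 (Wrong total): agent_id=2 -> matches Victor
  - ticket 9 (Login fails): agent_id=5 -> matches Hank
All 9 rows appear; 2 have NULL agent.

SQL:
SELECT a.title, b.name AS agent
FROM tickets a
LEFT JOIN agents b ON a.agent_id = b.id

Result:
title          | agent 
---------------+-------
Broken link    | NULL  
Null pointer   | NULL  
Off by one     | Frank 
Race condition | Wendy 
Missing icon   | Victor
Export error   | Hank  
Bad redirect   | Frank 
Wrong total    | Victor
Login fails    | Hank  


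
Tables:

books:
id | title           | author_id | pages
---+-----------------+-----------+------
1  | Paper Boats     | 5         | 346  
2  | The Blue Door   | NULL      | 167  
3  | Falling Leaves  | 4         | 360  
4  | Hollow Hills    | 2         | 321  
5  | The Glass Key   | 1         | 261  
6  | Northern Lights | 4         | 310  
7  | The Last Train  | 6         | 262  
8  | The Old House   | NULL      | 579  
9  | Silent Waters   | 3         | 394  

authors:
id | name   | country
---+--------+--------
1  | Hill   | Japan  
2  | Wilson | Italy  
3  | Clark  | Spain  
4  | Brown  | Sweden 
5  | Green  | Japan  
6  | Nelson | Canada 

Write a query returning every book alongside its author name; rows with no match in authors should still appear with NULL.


LEFT JOIN keeps every row from books (the left table); where author_id has no match in authors, the author columns become NULL. Walk through each book:
  - book 1 (Paper Boats): author_id=5 -> matches Green
  - book 2 (The Blue Door): author_id=NULL, no match -> kept with NULL
  - book 3 (Falling Leaves): author_id=4 -> matches Brown
  - book 4 (Hollow Hills): author_id=2 -> matches Wilson
  - book 5 (The Glass Key): author_id=1 -> matches Hill
  - book 6 (Northern Lights): author_id=4 -> matches Brown
  - book 7 (The Last Train): author_id=6 -> matches Nelson
  - book 8 (The Old House): author_id=NULL, no match -> kept with NULL
  - book 9 (Silent Waters): author_id=3 -> matches Clark
All 9 rows appear; 2 have NULL author.

SQL:
SELECT a.title, b.name AS author
FROM books a
LEFT JOIN authors b ON a.author_id = b.id

Result:
title           | author
----------------+-------
Paper Boats     | Green 
The Blue Door   | NULL  
Falling Leaves  | Brown 
Hollow Hills    | Wilson
The Glass Key   | Hill  
Northern Lights | Brown 
The Last Train  | Nelson
The Old House   | NULL  
Silent Waters   | Clark 


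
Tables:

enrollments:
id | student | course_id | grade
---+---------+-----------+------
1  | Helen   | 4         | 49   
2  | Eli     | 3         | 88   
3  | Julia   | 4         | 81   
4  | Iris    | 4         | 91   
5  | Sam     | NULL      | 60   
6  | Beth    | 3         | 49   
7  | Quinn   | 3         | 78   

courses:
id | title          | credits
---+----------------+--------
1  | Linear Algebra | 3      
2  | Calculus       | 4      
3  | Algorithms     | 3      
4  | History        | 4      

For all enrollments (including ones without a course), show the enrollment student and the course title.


LEFT JOIN keeps every row from enrollments (the left table); where course_id has no match in courses, the course columns become NULL. Walk through each enrollment:
  - enrollment 1 (Helen): course_id=4 -> matches History
  - enrollment 2 (Eli): course_id=3 -> matches Algorithms
  - enrollment 3 (Julia): course_id=4 -> matches History
  - enrollment 4 (Iris): course_id=4 -> matches History
  - enrollment 5 (Sam): course_id=NULL, no match -> kept with NULL
  - enrollment 6 (Beth): course_id=3 -> matches Algorithms
  - enrollment 7 (Quinn): course_id=3 -> matches Algorithms
All 7 rows appear; 1 has NULL course.

SQL:
SELECT a.student, b.title AS course
FROM enrollments a
LEFT JOIN courses b ON a.course_id = b.id

Result:
student | course    
--------+-----------
Helen   | History   
Eli     | Algorithms
Julia   | History   
Iris    | History   
Sam     | NULL      
Beth    | Algorithms
Quinn   | Algorithms


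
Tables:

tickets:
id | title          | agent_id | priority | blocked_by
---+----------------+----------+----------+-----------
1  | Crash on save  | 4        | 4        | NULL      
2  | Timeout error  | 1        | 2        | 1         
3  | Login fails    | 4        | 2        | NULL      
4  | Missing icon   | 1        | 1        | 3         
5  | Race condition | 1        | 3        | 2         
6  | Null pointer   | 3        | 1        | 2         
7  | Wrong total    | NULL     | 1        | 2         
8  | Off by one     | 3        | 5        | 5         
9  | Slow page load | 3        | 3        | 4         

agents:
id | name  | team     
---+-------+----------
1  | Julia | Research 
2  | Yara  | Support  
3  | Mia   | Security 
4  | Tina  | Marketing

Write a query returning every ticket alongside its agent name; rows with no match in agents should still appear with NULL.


LEFT JOIN keeps every row from tickets (the left table); where agent_id has no match in agents, the agent columns become NULL. Walk through each ticket:
  - ticket 1 (Crash on save): agent_id=4 -> matches Tina
  - ticket 2 (Timeout error): agent_id=1 -> matches Julia
  - ticket 3 (Login fails): agent_id=4 -> matches Tina
  - ticket 4 (Missing icon): agent_id=1 -> matches Julia
  - ticket 5 (Race condition): agent_id=1 -> matches Julia
  - ticket 6 (Null pointer): agent_id=3 -> matches Mia
  - ticket 7 (Wrong total): agent_id=NULL, no match -> kept with NULL
  - ticket 8 (Off by one): agent_id=3 -> matches Mia
  - ticket 9 (Slow page load): agent_id=3 -> matches Mia
All 9 rows appear; 1 has NULL agent.

SQL:
SELECT a.title, b.name AS agent
FROM tickets a
LEFT JOIN agents b ON a.agent_id = b.id

Result:
title          | agent
---------------+------
Crash on save  | Tina 
Timeout error  | Julia
Login fails    | Tina 
Missing icon   | Julia
Race condition | Julia
Null pointer   | Mia  
Wrong total    | NULL 
Off by one     | Mia  
Slow page load | Mia  


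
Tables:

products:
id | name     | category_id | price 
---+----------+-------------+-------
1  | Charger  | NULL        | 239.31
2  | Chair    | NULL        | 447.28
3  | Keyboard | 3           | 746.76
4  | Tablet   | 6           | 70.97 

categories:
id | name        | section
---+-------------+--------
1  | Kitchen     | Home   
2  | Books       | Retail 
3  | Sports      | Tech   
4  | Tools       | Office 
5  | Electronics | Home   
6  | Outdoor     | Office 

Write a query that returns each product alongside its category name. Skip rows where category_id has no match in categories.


INNER JOIN keeps only products rows whose category_id matches an id in categories. Walk through each product:
  - product 1 (Charger): category_id=NULL, no match -> dropped
  - product 2 (Chair): category_id=NULL, no match -> dropped
  - product 3 (Keyboard): category_id=3 -> matches Sports
  - product 4 (Tablet): category_id=6 -> matches Outdoor
So 2 of 4 rows are dropped.

SQL:
SELECT a.name, b.name AS category
FROM products a
INNER JOIN categories b ON a.category_id = b.id

Result:
name     | category
---------+---------
Keyboard | Sports  
Tablet   | Outdoor 


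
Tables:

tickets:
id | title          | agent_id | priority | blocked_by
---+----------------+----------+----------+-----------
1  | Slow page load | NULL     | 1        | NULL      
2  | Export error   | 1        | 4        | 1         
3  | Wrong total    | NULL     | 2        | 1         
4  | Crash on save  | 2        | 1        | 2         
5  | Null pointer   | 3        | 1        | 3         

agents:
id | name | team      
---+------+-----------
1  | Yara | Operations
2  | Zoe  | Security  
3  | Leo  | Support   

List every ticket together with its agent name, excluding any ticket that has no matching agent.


INNER JOIN keeps only tickets rows whose agent_id matches an id in agents. Walk through each ticket:
  - ticket 1 (Slow page load): agent_id=NULL, no match -> dropped
  - ticket 2 (Export error): agent_id=1 -> matches Yara
  - ticket 3 (Wrong total): agent_id=NULL, no match -> dropped
  - ticket 4 (Crash on save): agent_id=2 -> matches Zoe
  - ticket 5 (Null pointer): agent_id=3 -> matches Leo
So 2 of 5 rows are dropped.

SQL:
SELECT a.title, b.name AS agent
FROM tickets a
INNER JOIN agents b ON a.agent_id = b.id

Result:
title         | agent
--------------+------
Export error  | Yara 
Crash on save | Zoe  
Null pointer  | Leo  


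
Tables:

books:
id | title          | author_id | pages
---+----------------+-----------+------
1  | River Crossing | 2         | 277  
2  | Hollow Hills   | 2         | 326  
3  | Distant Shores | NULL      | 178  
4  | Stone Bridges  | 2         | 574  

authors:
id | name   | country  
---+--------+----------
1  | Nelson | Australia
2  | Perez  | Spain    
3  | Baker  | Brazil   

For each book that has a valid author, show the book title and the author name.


INNER JOIN keeps only books rows whose author_id matches an id in authors. Walk through each book:
  - book 1 (River Crossing): author_id=2 -> matches Perez
  - book 2 (Hollow Hills): author_id=2 -> matches Perez
  - book 3 (Distant Shores): author_id=NULL, no match -> dropped
  - book 4 (Stone Bridges): author_id=2 -> matches Perez
So 1 of 4 rows is dropped.

SQL:
SELECT a.title, b.name AS author
FROM books a
INNER JOIN authors b ON a.author_id = b.id

Result:
title          | author
---------------+-------
River Crossing | Perez 
Hollow Hills   | Perez 
Stone Bridges  | Perez 


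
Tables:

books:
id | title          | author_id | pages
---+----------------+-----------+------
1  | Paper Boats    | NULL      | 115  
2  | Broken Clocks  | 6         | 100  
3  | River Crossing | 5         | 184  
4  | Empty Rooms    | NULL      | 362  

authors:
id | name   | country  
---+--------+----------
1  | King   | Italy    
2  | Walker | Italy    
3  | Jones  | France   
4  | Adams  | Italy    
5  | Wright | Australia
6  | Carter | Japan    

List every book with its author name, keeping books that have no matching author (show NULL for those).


LEFT JOIN keeps every row from books (the left table); where author_id has no match in authors, the author columns become NULL. Walk through each book:
  - book 1 (Paper Boats): author_id=NULL, no match -> kept with NULL
  - book 2 (Broken Clocks): author_id=6 -> matches Carter
  - book 3 (River Crossing): author_id=5 -> matches Wright
  - book 4 (Empty Rooms): author_id=NULL, no match -> kept with NULL
All 4 rows appear; 2 have NULL author.

SQL:
SELECT a.title, b.name AS author
FROM books a
LEFT JOIN authors b ON a.author_id = b.id

Result:
title          | author
---------------+-------
Paper Boats    | NULL  
Broken Clocks  | Carter
River Crossing | Wright
Empty Rooms    | NULL  


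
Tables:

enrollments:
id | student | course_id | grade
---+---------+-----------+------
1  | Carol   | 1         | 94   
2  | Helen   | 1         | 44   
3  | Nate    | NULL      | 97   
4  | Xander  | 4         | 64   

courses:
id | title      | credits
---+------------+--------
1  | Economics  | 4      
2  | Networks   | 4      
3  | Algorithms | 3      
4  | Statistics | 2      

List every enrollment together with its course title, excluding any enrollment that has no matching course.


INNER JOIN keeps only enrollments rows whose course_id matches an id in courses. Walk through each enrollment:
  - enrollment 1 (Carol): course_id=1 -> matches Economics
  - enrollment 2 (Helen): course_id=1 -> matches Economics
  - enrollment 3 (Nate): course_id=NULL, no match -> dropped
  - enrollment 4 (Xander): course_id=4 -> matches Statistics
So 1 of 4 rows is dropped.

SQL:
SELECT a.student, b.title AS course
FROM enrollments a
INNER JOIN courses b ON a.course_id = b.id

Result:
student | course    
--------+-----------
Carol   | Economics 
Helen   | Economics 
Xander  | Statistics


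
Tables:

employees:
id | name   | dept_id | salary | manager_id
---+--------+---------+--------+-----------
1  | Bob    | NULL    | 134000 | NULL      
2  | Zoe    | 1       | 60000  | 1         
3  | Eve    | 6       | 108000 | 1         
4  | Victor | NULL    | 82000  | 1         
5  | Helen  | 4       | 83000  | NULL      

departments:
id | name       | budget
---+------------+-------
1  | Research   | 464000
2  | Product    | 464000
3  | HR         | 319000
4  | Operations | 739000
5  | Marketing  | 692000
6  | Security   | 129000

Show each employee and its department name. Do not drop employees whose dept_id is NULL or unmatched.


LEFT JOIN keeps every row from employees (the left table); where dept_id has no match in departments, the department columns become NULL. Walk through each employee:
  - employee 1 (Bob): dept_id=NULL, no match -> kept with NULL
  - employee 2 (Zoe): dept_id=1 -> matches Research
  - employee 3 (Eve): dept_id=6 -> matches Security
  - employee 4 (Victor): dept_id=NULL, no match -> kept with NULL
  - employee 5 (Helen): dept_id=4 -> matches Operations
All 5 rows appear; 2 have NULL department.

SQL:
SELECT a.name, b.name AS department
FROM employees a
LEFT JOIN departments b ON a.dept_id = b.id

Result:
name   | department
-------+-----------
Bob    | NULL      
Zoe    | Research  
Eve    | Security  
Victor | NULL      
Helen  | Operations


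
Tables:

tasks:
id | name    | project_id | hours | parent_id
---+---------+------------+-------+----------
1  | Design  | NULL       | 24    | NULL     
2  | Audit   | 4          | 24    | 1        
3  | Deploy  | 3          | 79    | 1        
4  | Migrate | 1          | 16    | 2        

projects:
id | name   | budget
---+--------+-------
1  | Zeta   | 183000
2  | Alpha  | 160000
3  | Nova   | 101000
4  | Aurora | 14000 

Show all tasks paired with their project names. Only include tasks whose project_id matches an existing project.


INNER JOIN keeps only tasks rows whose project_id matches an id in projects. Walk through each task:
  - task 1 (Design): project_id=NULL, no match -> dropped
  - task 2 (Audit): project_id=4 -> matches Aurora
  - task 3 (Deploy): project_id=3 -> matches Nova
  - task 4 (Migrate): project_id=1 -> matches Zeta
So 1 of 4 rows is dropped.

SQL:
SELECT a.name, b.name AS project
FROM tasks a
INNER JOIN projects b ON a.project_id = b.id

Result:
name    | project
--------+--------
Audit   | Aurora 
Deploy  | Nova   
Migrate | Zeta   


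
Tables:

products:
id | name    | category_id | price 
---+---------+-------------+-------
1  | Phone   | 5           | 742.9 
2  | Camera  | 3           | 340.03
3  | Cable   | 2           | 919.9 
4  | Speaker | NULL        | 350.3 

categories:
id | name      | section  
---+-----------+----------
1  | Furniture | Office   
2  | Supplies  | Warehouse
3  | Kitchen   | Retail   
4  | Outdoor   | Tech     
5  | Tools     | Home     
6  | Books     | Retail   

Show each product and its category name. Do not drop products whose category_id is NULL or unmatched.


LEFT JOIN keeps every row from products (the left table); where category_id has no match in categories, the category columns become NULL. Walk through each product:
  - product 1 (Phone): category_id=5 -> matches Tools
  - product 2 (Camera): category_id=3 -> matches Kitchen
  - product 3 (Cable): category_id=2 -> matches Supplies
  - product 4 (Speaker): category_id=NULL, no match -> kept with NULL
All 4 rows appear; 1 has NULL category.

SQL:
SELECT a.name, b.name AS category
FROM products a
LEFT JOIN categories b ON a.category_id = b.id

Result:
name    | category
--------+---------
Phone   | Tools   
Camera  | Kitchen 
Cable   | Supplies
Speaker | NULL    


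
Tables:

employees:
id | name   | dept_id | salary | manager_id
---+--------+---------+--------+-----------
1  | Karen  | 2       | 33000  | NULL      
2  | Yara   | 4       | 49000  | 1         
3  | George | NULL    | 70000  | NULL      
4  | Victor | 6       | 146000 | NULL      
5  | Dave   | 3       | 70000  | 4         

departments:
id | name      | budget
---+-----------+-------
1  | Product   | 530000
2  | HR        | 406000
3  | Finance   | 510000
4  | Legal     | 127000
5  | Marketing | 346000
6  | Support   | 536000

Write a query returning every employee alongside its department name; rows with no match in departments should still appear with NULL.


LEFT JOIN keeps every row from employees (the left table); where dept_id has no match in departments, the department columns become NULL. Walk through each employee:
  - employee 1 (Karen): dept_id=2 -> matches HR
  - employee 2 (Yara): dept_id=4 -> matches Legal
  - employee 3 (George): dept_id=NULL, no match -> kept with NULL
  - employee 4 (Victor): dept_id=6 -> matches Support
  - employee 5 (Dave): dept_id=3 -> matches Finance
All 5 rows appear; 1 has NULL department.

SQL:
SELECT a.name, b.name AS department
FROM employees a
LEFT JOIN departments b ON a.dept_id = b.id

Result:
name   | department
-------+-----------
Karen  | HR        
Yara   | Legal     
George | NULL      
Victor | Support   
Dave   | Finance   


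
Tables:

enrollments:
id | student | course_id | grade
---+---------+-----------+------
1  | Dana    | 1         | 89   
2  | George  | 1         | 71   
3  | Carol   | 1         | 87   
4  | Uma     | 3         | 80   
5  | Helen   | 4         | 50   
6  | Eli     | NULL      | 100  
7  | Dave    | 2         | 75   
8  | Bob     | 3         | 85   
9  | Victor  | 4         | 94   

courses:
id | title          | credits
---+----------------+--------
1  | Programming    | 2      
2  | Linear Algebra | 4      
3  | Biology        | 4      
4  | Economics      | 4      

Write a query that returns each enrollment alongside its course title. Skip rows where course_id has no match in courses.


INNER JOIN keeps only enrollments rows whose course_id matches an id in courses. Walk through each enrollment:
  - enrollment 1 (Dana): course_id=1 -> matches Programming
  - enrollment 2 (George): course_id=1 -> matches Programming
  - enrollment 3 (Carol): course_id=1 -> matches Programming
  - enrollment 4 (Uma): course_id=3 -> matches Biology
  - enrollment 5 (Helen): course_id=4 -> matches Economics
  - enrollment 6 (Eli): course_id=NULL, no match -> dropped
  - enrollment 7 (Dave): course_id=2 -> matches Linear Algebra
  - enrollment 8 (Bob): course_id=3 -> matches Biology
  - enrollment 9 (Victor): course_id=4 -> matches Economics
So 1 of 9 rows is dropped.

SQL:
SELECT a.student, b.title AS course
FROM enrollments a
INNER JOIN courses b ON a.course_id = b.id

Result:
student | course        
--------+---------------
Dana    | Programming   
George  | Programming   
Carol   | Programming   
Uma     | Biology       
Helen   | Economics     
Dave    | Linear Algebra
Bob     | Biology       
Victor  | Economics     


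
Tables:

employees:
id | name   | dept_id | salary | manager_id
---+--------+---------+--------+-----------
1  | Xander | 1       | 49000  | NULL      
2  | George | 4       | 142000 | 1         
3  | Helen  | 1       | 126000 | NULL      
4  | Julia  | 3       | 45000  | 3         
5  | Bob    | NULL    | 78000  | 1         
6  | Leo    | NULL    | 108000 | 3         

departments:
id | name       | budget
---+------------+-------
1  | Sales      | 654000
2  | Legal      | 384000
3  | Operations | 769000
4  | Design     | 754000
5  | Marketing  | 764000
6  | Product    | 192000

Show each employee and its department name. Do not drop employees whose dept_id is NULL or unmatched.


LEFT JOIN keeps every row from employees (the left table); where dept_id has no match in departments, the department columns become NULL. Walk through each employee:
  - employee 1 (Xander): dept_id=1 -> matches Sales
  - employee 2 (George): dept_id=4 -> matches Design
  - employee 3 (Helen): dept_id=1 -> matches Sales
  - employee 4 (Julia): dept_id=3 -> matches Operations
  - employee 5 (Bob): dept_id=NULL, no match -> kept with NULL
  - employee 6 (Leo): dept_id=NULL, no match -> kept with NULL
All 6 rows appear; 2 have NULL department.

SQL:
SELECT a.name, b.name AS department
FROM employees a
LEFT JOIN departments b ON a.dept_id = b.id

Result:
name   | department
-------+-----------
Xander | Sales     
George | Design    
Helen  | Sales     
Julia  | Operations
Bob    | NULL      
Leo    | NULL      


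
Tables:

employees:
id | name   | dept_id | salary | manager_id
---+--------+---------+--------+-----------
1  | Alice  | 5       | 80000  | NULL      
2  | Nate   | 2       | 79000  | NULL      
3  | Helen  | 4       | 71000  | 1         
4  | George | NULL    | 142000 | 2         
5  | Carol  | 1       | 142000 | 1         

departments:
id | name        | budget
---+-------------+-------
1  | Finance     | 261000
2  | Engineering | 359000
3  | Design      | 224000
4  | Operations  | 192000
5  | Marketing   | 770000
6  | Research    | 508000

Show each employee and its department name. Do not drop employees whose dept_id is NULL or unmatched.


LEFT JOIN keeps every row from employees (the left table); where dept_id has no match in departments, the department columns become NULL. Walk through each employee:
  - employee 1 (Alice): dept_id=5 -> matches Marketing
  - employee 2 (Nate): dept_id=2 -> matches Engineering
  - employee 3 (Helen): dept_id=4 -> matches Operations
  - employee 4 (George): dept_id=NULL, no match -> kept with NULL
  - employee 5 (Carol): dept_id=1 -> matches Finance
All 5 rows appear; 1 has NULL department.

SQL:
SELECT a.name, b.name AS department
FROM employees a
LEFT JOIN departments b ON a.dept_id = b.id

Result:
name   | department 
-------+------------
Alice  | Marketing  
Nate   | Engineering
Helen  | Operations 
George | NULL       
Carol  | Finance    


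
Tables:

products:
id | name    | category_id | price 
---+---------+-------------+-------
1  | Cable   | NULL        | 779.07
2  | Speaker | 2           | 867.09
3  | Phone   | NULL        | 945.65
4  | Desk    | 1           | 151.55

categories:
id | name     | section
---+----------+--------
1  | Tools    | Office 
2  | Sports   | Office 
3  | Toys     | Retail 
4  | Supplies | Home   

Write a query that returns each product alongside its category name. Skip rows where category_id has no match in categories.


INNER JOIN keeps only products rows whose category_id matches an id in categories. Walk through each product:
  - product 1 (Cable): category_id=NULL, no match -> dropped
  - product 2 (Speaker): category_id=2 -> matches Sports
  - product 3 (Phone): category_id=NULL, no match -> dropped
  - product 4 (Desk): category_id=1 -> matches Tools
So 2 of 4 rows are dropped.

SQL:
SELECT a.name, b.name AS category
FROM products a
INNER JOIN categories b ON a.category_id = b.id

Result:
name    | category
--------+---------
Speaker | Sports  
Desk    | Tools   


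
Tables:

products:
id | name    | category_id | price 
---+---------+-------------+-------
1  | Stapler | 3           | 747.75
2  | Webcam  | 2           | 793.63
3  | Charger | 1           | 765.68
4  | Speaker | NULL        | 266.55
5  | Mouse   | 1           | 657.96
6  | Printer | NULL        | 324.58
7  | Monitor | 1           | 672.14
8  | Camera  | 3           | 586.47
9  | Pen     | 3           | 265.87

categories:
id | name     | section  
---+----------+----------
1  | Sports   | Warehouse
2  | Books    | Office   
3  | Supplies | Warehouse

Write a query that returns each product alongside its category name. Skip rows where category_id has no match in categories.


INNER JOIN keeps only products rows whose category_id matches an id in categories. Walk through each product:
  - product 1 (Stapler): category_id=3 -> matches Supplies
  - product 2 (Webcam): category_id=2 -> matches Books
  - product 3 (Charger): category_id=1 -> matches Sports
  - product 4 (Speaker): category_id=NULL, no match -> dropped
  - product 5 (Mouse): category_id=1 -> matches Sports
  - product 6 (Printer): category_id=NULL, no match -> dropped
  - product 7 (Monitor): category_id=1 -> matches Sports
  - product 8 (Camera): category_id=3 -> matches Supplies
  - product 9 (Pen): category_id=3 -> matches Supplies
So 2 of 9 rows are dropped.

SQL:
SELECT a.name, b.name AS category
FROM products a
INNER JOIN categories b ON a.category_id = b.id

Result:
name    | category
--------+---------
Stapler | Supplies
Webcam  | Books   
Charger | Sports  
Mouse   | Sports  
Monitor | Sports  
Camera  | Supplies
Pen     | Supplies


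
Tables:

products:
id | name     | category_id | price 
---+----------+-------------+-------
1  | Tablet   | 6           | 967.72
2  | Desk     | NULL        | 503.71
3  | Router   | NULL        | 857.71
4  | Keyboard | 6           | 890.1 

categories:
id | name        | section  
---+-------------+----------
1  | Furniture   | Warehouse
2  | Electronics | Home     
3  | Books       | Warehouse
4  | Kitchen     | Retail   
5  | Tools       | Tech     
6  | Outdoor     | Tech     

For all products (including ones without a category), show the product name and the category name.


LEFT JOIN keeps every row from products (the left table); where category_id has no match in categories, the category columns become NULL. Walk through each product:
  - product 1 (Tablet): category_id=6 -> matches Outdoor
  - product 2 (Desk): category_id=NULL, no match -> kept with NULL
  - product 3 (Router): category_id=NULL, no match -> kept with NULL
  - product 4 (Keyboard): category_id=6 -> matches Outdoor
All 4 rows appear; 2 have NULL category.

SQL:
SELECT a.name, b.name AS category
FROM products a
LEFT JOIN categories b ON a.category_id = b.id

Result:
name     | category
---------+---------
Tablet   | Outdoor 
Desk     | NULL    
Router   | NULL    
Keyboard | Outdoor 


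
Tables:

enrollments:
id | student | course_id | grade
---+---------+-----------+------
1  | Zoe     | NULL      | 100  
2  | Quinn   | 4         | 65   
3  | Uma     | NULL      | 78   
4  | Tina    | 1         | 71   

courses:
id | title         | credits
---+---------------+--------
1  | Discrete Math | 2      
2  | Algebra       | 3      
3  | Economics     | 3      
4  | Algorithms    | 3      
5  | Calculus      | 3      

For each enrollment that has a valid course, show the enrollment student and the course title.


INNER JOIN keeps only enrollments rows whose course_id matches an id in courses. Walk through each enrollment:
  - enrollment 1 (Zoe): course_id=NULL, no match -> dropped
  - enrollment 2 (Quinn): course_id=4 -> matches Algorithms
  - enrollment 3 (Uma): course_id=NULL, no match -> dropped
  - enrollment 4 (Tina): course_id=1 -> matches Discrete Math
So 2 of 4 rows are dropped.

SQL:
SELECT a.student, b.title AS course
FROM enrollments a
INNER JOIN courses b ON a.course_id = b.id

Result:
student | course       
--------+--------------
Quinn   | Algorithms   
Tina    | Discrete Math


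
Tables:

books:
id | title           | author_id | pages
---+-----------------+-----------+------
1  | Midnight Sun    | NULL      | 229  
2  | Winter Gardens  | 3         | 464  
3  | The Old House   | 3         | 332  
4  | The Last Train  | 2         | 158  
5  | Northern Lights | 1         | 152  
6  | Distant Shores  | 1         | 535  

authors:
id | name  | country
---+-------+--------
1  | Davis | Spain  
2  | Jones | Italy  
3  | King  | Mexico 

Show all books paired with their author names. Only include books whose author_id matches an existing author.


INNER JOIN keeps only books rows whose author_id matches an id in authors. Walk through each book:
  - book 1 (Midnight Sun): author_id=NULL, no match -> dropped
  - book 2 (Winter Gardens): author_id=3 -> matches King
  - book 3 (The Old House): author_id=3 -> matches King
  - book 4 (The Last Train): author_id=2 -> matches Jones
  - book 5 (Northern Lights): author_id=1 -> matches Davis
  - book 6 (Distant Shores): author_id=1 -> matches Davis
So 1 of 6 rows is dropped.

SQL:
SELECT a.title, b.name AS author
FROM books a
INNER JOIN authors b ON a.author_id = b.id

Result:
title           | author
----------------+-------
Winter Gardens  | King  
The Old House   | King  
The Last Train  | Jones 
Northern Lights | Davis 
Distant Shores  | Davis 


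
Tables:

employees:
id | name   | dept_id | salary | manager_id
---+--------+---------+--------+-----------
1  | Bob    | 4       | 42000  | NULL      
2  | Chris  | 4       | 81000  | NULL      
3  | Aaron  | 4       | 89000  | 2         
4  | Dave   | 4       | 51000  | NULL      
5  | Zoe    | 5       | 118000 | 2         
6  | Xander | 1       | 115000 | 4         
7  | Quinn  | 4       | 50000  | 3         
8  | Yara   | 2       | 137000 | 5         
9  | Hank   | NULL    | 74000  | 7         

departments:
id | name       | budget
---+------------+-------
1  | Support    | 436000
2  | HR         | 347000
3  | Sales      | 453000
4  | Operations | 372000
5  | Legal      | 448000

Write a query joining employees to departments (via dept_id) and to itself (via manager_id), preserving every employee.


Two LEFT JOINs from the same base table employees: one to departments via dept_id, one to employees itself via manager_id. Both are LEFT so every employee is preserved.
Match against departments:
  - employee 1 (Bob): dept_id=4 -> matches Operations
  - employee 2 (Chris): dept_id=4 -> matches Operations
  - employee 3 (Aaron): dept_id=4 -> matches Operations
  - employee 4 (Dave): dept_id=4 -> matches Operations
  - employee 5 (Zoe): dept_id=5 -> matches Legal
  - employee 6 (Xander): dept_id=1 -> matches Support
  - employee 7 (Quinn): dept_id=4 -> matches Operations
  - employee 8 (Yara): dept_id=2 -> matches HR
  - employee 9 (Hank): dept_id=NULL, no match -> kept with NULL
Match against employees (self):
  - employee 1 (Bob): manager_id=NULL -> NULL
  - employee 2 (Chris): manager_id=NULL -> NULL
  - employee 3 (Aaron): manager_id=2 -> Chris
  - employee 4 (Dave): manager_id=NULL -> NULL
  - employee 5 (Zoe): manager_id=2 -> Chris
  - employee 6 (Xander): manager_id=4 -> Dave
  - employee 7 (Quinn): manager_id=3 -> Aaron
  - employee 8 (Yara): manager_id=5 -> Zoe
  - employee 9 (Hank): manager_id=7 -> Quinn

SQL:
SELECT a.name, b.name AS department, c.name AS manager
FROM employees a
LEFT JOIN departments b ON a.dept_id = b.id
LEFT JOIN employees c ON a.manager_id = c.id

Result:
name   | department | manager
-------+------------+--------
Bob    | Operations | NULL   
Chris  | Operations | NULL   
Aaron  | Operations | Chris  
Dave   | Operations | NULL   
Zoe    | Legal      | Chris  
Xander | Support    | Dave   
Quinn  | Operations | Aaron  
Yara   | HR         | Zoe    
Hank   | NULL       | Quinn  


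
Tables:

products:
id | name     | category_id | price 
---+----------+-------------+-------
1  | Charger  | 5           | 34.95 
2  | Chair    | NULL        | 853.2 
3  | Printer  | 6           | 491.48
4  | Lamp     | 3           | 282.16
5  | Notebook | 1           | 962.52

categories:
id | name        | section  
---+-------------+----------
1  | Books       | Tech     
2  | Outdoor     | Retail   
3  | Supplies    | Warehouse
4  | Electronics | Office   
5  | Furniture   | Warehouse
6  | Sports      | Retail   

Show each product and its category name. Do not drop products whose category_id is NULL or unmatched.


LEFT JOIN keeps every row from products (the left table); where category_id has no match in categories, the category columns become NULL. Walk through each product:
  - product 1 (Charger): category_id=5 -> matches Furniture
  - product 2 (Chair): category_id=NULL, no match -> kept with NULL
  - product 3 (Printer): category_id=6 -> matches Sports
  - product 4 (Lamp): category_id=3 -> matches Supplies
  - product 5 (Notebook): category_id=1 -> matches Books
All 5 rows appear; 1 has NULL category.

SQL:
SELECT a.name, b.name AS category
FROM products a
LEFT JOIN categories b ON a.category_id = b.id

Result:
name     | category 
---------+----------
Charger  | Furniture
Chair    | NULL     
Printer  | Sports   
Lamp     | Supplies 
Notebook | Books    


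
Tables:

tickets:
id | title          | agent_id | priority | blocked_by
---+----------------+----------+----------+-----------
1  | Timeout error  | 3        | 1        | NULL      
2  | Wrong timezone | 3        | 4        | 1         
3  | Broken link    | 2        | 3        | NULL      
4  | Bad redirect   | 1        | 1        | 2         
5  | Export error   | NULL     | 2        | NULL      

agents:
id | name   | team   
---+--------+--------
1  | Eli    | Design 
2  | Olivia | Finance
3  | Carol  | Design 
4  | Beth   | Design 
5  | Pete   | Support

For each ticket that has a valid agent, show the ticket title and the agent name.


INNER JOIN keeps only tickets rows whose agent_id matches an id in agents. Walk through each ticket:
  - ticket 1 (Timeout error): agent_id=3 -> matches Carol
  - ticket 2 (Wrong timezone): agent_id=3 -> matches Carol
  - ticket 3 (Broken link): agent_id=2 -> matches Olivia
  - ticket 4 (Bad redirect): agent_id=1 -> matches Eli
  - ticket 5 (Export error): agent_id=NULL, no match -> dropped
So 1 of 5 rows is dropped.

SQL:
SELECT a.title, b.name AS agent
FROM tickets a
INNER JOIN agents b ON a.agent_id = b.id

Result:
title          | agent 
---------------+-------
Timeout error  | Carol 
Wrong timezone | Carol 
Broken link    | Olivia
Bad redirect   | Eli   


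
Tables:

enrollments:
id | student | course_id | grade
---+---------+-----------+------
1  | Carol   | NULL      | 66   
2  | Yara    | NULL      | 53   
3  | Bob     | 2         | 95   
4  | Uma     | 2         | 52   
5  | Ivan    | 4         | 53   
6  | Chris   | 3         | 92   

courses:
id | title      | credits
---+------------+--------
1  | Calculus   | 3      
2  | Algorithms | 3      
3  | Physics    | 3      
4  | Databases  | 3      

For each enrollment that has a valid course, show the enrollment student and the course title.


INNER JOIN keeps only enrollments rows whose course_id matches an id in courses. Walk through each enrollment:
  - enrollment 1 (Carol): course_id=NULL, no match -> dropped
  - enrollment 2 (Yara): course_id=NULL, no match -> dropped
  - enrollment 3 (Bob): course_id=2 -> matches Algorithms
  - enrollment 4 (Uma): course_id=2 -> matches Algorithms
  - enrollment 5 (Ivan): course_id=4 -> matches Databases
  - enrollment 6 (Chris): course_id=3 -> matches Physics
So 2 of 6 rows are dropped.

SQL:
SELECT a.student, b.title AS course
FROM enrollments a
INNER JOIN courses b ON a.course_id = b.id

Result:
student | course    
--------+-----------
Bob     | Algorithms
Uma     | Algorithms
Ivan    | Databases 
Chris   | Physics   


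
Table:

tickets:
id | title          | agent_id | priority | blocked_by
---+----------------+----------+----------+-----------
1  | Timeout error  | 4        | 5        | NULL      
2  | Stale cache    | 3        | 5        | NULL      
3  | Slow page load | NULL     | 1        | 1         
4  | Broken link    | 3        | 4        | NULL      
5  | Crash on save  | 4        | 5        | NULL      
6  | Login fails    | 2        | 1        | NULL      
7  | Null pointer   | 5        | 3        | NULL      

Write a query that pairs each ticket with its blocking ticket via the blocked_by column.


This is a self-join: tickets is joined to a second copy of itself, matching each row's blocked_by to another row's id. Use LEFT JOIN so rows with blocked_by=NULL are kept.
  - ticket 1 (Timeout error): blocked_by=NULL -> NULL
  - ticket 2 (Stale cache): blocked_by=NULL -> NULL
  - ticket 3 (Slow page load): blocked_by=1 -> Timeout error
  - ticket 4 (Broken link): blocked_by=NULL -> NULL
  - ticket 5 (Crash on save): blocked_by=NULL -> NULL
  - ticket 6 (Login fails): blocked_by=NULL -> NULL
  - ticket 7 (Null pointer): blocked_by=NULL -> NULL

SQL:
SELECT a.title AS item, b.title AS blocked_by
FROM tickets a
LEFT JOIN tickets b ON a.blocked_by = b.id

Result:
item           | blocked_by   
---------------+--------------
Timeout error  | NULL         
Stale cache    | NULL         
Slow page load | Timeout error
Broken link    | NULL         
Crash on save  | NULL         
Login fails    | NULL         
Null pointer   | NULL         


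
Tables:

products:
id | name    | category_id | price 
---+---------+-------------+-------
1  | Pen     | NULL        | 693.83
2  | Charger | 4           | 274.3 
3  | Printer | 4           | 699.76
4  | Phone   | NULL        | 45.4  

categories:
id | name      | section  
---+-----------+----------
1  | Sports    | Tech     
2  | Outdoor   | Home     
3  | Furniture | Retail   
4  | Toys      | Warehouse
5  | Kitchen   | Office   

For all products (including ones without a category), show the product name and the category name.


LEFT JOIN keeps every row from products (the left table); where category_id has no match in categories, the category columns become NULL. Walk through each product:
  - product 1 (Pen): category_id=NULL, no match -> kept with NULL
  - product 2 (Charger): category_id=4 -> matches Toys
  - product 3 (Printer): category_id=4 -> matches Toys
  - product 4 (Phone): category_id=NULL, no match -> kept with NULL
All 4 rows appear; 2 have NULL category.

SQL:
SELECT a.name, b.name AS category
FROM products a
LEFT JOIN categories b ON a.category_id = b.id

Result:
name    | category
--------+---------
Pen     | NULL    
Charger | Toys    
Printer | Toys    
Phone   | NULL    
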